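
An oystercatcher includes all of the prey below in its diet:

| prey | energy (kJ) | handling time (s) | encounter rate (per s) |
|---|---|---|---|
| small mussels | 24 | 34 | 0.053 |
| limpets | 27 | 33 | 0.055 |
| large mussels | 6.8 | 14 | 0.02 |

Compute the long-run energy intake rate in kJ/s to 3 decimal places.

0.591 kJ/s

R = (0.053×24 + 0.055×27 + 0.02×6.8) / (1 + 0.053×34 + 0.055×33 + 0.02×14) = 2.893/4.897 = 0.5908 kJ/s.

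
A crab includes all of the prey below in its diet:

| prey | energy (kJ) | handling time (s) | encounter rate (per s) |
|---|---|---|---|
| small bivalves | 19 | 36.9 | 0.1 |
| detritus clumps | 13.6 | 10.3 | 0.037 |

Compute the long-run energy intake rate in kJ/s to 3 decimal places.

0.474 kJ/s

Energy encountered per unit search time: 0.1×19 + 0.037×13.6 = 2.403 kJ/s.
Handling time per unit search time: 0.1×36.9 + 0.037×10.3 = 4.071.
Rate = 2.403/(1 + 4.071) = 0.4739 kJ/s.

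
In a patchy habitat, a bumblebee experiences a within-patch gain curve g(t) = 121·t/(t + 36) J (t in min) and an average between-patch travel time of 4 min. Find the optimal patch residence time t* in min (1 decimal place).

12.0 min

By the marginal value theorem, leave when the instantaneous gain rate g'(t) equals the habitat-wide average g(t)/(T + t).
g'(t) = 121·36/(t + 36)². Setting 121·36/(t+36)² = 121t/[(t+36)(4+t)] gives 36(4+t) = t(t+36), so t² = 36×4 = 144.
t* = √144 = 12 min.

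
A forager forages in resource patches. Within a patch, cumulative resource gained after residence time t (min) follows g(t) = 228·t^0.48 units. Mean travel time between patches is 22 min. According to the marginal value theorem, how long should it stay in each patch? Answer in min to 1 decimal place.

20.3 min

Maximise g(t)/(T+t): set derivative to zero → g'(t)(T+t) = g(t).
g'(t) = 0.48·228·t^-0.52. Setting 0.48·228·t^-0.52 = 228·t^0.48/(22+t) gives 0.48(22+t) = t, so 0.52·t = 0.48×22.
t* = 0.48×22/0.52 = 20.31 min.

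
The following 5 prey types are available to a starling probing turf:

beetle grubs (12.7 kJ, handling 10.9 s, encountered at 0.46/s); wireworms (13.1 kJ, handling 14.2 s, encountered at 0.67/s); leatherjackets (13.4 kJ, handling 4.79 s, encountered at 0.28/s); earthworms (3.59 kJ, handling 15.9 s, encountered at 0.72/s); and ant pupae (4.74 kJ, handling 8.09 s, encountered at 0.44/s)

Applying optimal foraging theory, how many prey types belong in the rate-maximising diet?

1

Rank by E/h (kJ/s): leatherjackets 2.8, beetle grubs 1.17, wireworms 0.923, ant pupae 0.586, earthworms 0.226. Include each in turn until the next type's E/h falls below the running intake rate.
Rate on top 1: 1.603. beetle grubs: 1.17 < 1.603 → exclude; stop.
Optimal diet: leatherjackets — 1 of 5 types.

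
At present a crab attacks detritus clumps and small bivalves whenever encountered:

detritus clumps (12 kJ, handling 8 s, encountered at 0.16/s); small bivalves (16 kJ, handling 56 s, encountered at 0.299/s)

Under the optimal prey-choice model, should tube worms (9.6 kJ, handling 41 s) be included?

Intake rate on the current diet: R = (0.16×12 + 0.299×16) / (1 + 0.16×8 + 0.299×56) = 6.704/19.02 = 0.3524 kJ/s.
tube worms: E/h = 9.6/41 = 0.2341 kJ/s.
Since 0.2341 < R, time spent handling tube worms is better spent searching.

No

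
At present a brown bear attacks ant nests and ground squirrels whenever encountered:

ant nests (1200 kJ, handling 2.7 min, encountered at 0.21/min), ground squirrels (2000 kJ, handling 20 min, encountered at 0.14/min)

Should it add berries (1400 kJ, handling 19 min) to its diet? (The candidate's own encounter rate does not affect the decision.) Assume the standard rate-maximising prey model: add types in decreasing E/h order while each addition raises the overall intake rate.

No

On ant nests and ground squirrels alone, R = ΣλE/(1+Σλh) = 532/4.367 = 121.8 kJ/min.
Profitability of berries: 1400/19 = 73.68 kJ/min.
Since 73.68 < R, time spent handling berries is better spent searching.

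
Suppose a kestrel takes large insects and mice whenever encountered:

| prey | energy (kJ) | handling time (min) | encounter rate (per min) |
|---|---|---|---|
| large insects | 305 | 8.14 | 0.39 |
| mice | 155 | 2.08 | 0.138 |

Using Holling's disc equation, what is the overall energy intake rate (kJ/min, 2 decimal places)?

R = Σλ_iE_i / (1 + Σλ_ih_i)
Numerator: 0.39×305 + 0.138×155 = 140.3
Denominator: 1 + 0.39×8.14 + 0.138×2.08 = 4.462
R = 140.3/4.462 = 31.45 kJ/min

31.45 kJ/min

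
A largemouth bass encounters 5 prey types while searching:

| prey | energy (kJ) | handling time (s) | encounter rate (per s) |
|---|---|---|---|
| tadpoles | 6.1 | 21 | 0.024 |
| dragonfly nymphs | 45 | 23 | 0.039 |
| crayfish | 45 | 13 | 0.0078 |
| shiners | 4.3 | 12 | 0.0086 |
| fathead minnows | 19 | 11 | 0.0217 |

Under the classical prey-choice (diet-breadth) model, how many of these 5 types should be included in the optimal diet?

E/h in descending order: crayfish 3.46, dragonfly nymphs 1.96, fathead minnows 1.73, shiners 0.358, tadpoles 0.29 kJ/s. The optimal diet is the largest prefix of this list for which every included type satisfies E_i/h_i > R on the types above it.
Rate on top 1: 0.3187. dragonfly nymphs: 1.96 > 0.3187 → include.
Rate on top 2: 1.054. fathead minnows: 1.73 > 1.054 → include.
Rate on top 3: 1.126. shiners: 0.358 < 1.126 → exclude; stop.
Optimal diet: crayfish, dragonfly nymphs, fathead minnows — 3 of 5 types.

3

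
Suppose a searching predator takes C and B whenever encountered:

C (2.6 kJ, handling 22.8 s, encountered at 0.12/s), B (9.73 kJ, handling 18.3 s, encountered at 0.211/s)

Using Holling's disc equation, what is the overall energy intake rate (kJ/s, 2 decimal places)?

0.31 kJ/s

R = (0.12×2.6 + 0.211×9.73) / (1 + 0.12×22.8 + 0.211×18.3) = 2.365/7.597 = 0.3113 kJ/s.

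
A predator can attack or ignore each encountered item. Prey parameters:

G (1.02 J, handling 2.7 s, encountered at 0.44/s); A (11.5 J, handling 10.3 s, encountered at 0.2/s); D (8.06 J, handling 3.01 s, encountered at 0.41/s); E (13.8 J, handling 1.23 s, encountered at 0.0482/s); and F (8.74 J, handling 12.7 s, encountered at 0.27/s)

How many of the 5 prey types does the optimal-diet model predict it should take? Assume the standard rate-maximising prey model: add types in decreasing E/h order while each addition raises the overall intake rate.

Profitabilities (E/h, J/s): E 11.2, D 2.68, A 1.12, F 0.688, G 0.378. Add prey in this order while the next type's profitability exceeds the intake rate on those already taken.
Rate on top 1: 0.6279. D: 2.68 > 0.6279 → include.
Rate on top 2: 1.731. A: 1.12 < 1.731 → exclude; stop.
Optimal diet: E, D — 2 of 5 types.

2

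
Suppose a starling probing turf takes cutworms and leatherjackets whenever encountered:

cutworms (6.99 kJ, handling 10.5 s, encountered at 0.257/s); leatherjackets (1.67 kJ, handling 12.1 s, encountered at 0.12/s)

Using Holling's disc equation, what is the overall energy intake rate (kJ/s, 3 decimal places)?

R = Σλ_iE_i / (1 + Σλ_ih_i)
Numerator: 0.257×6.99 + 0.12×1.67 = 1.997
Denominator: 1 + 0.257×10.5 + 0.12×12.1 = 5.151
R = 1.997/5.151 = 0.3877 kJ/s

0.388 kJ/s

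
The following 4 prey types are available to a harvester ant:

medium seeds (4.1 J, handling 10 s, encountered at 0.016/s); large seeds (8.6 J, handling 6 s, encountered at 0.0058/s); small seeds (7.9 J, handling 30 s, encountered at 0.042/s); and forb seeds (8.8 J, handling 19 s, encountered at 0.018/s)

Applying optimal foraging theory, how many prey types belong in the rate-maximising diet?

E/h in descending order: large seeds 1.43, forb seeds 0.463, medium seeds 0.41, small seeds 0.263 J/s. The optimal diet is the largest prefix of this list for which every included type satisfies E_i/h_i > R on the types above it.
Rate on top 1: 0.0482. forb seeds: 0.463 > 0.0482 → include.
Rate on top 2: 0.1513. medium seeds: 0.41 > 0.1513 → include.
Rate on top 3: 0.1782. small seeds: 0.263 > 0.1782 → include.
Optimal diet: large seeds, forb seeds, medium seeds, small seeds — 4 of 4 types.

4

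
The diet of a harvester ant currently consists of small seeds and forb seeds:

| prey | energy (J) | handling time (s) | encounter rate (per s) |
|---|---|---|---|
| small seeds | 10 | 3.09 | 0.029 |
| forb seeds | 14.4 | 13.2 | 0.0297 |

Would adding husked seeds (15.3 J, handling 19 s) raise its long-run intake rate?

Intake rate on the current diet: R = (0.029×10 + 0.0297×14.4) / (1 + 0.029×3.09 + 0.0297×13.2) = 0.7177/1.482 = 0.4844 J/s.
husked seeds: E/h = 15.3/19 = 0.8053 J/s.
Since 0.8053 > R, including husked seeds increases the long-run rate.

Yes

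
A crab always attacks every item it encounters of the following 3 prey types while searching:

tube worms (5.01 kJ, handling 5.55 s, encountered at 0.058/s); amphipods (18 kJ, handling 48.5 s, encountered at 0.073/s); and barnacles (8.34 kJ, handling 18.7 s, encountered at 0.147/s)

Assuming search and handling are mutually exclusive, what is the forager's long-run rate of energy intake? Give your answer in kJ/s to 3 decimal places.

R = (0.058×5.01 + 0.073×18 + 0.147×8.34) / (1 + 0.058×5.55 + 0.073×48.5 + 0.147×18.7) = 2.831/7.611 = 0.3719 kJ/s.

0.372 kJ/s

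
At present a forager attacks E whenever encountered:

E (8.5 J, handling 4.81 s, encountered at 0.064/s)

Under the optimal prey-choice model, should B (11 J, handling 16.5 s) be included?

Yes

Intake rate on the current diet: R = (0.064×8.5) / (1 + 0.064×4.81) = 0.544/1.308 = 0.416 J/s.
Profitability of B: 11/16.5 = 0.6667 J/s.
0.6667 > 0.416, so adding B raises the average — include it.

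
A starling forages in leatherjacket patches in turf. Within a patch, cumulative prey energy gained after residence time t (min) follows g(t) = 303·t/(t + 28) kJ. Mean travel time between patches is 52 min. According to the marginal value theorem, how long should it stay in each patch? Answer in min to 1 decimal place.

Optimal t* satisfies g'(t*) = g(t*)/(T + t*).
g'(t) = 303·28/(t + 28)². Setting 303·28/(t+28)² = 303t/[(t+28)(52+t)] gives 28(52+t) = t(t+28), so t² = 28×52 = 1456.
t* = √1456 = 38.16 min.

38.2 min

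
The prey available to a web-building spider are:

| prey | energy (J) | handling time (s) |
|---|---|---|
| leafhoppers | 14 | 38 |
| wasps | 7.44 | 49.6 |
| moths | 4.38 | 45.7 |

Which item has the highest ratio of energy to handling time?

leafhoppers

Profitability E/h (J/s): leafhoppers = 14/38 = 0.368, wasps = 7.44/49.6 = 0.15, moths = 4.38/45.7 = 0.0958.
Ranked: leafhoppers > wasps > moths.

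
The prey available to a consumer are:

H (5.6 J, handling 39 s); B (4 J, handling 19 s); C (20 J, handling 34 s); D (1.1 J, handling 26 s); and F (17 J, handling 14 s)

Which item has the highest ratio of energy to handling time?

In descending order of E/h:
F: 17/14 = 1.21 J/s
C: 20/34 = 0.588 J/s
B: 4/19 = 0.211 J/s
H: 5.6/39 = 0.144 J/s
D: 1.1/26 = 0.0423 J/s

F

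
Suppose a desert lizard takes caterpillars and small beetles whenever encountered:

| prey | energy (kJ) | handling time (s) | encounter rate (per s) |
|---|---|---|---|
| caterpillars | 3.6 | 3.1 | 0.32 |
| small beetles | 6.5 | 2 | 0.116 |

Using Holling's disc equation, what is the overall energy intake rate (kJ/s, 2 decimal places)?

0.86 kJ/s

R = (0.32×3.6 + 0.116×6.5) / (1 + 0.32×3.1 + 0.116×2) = 1.906/2.224 = 0.857 kJ/s.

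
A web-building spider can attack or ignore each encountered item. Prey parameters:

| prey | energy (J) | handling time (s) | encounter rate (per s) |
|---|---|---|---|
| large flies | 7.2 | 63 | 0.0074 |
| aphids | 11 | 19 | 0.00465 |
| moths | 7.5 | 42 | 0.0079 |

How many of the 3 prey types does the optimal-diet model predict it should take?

E/h in descending order: aphids 0.579, moths 0.179, large flies 0.114 J/s. The optimal diet is the largest prefix of this list for which every included type satisfies E_i/h_i > R on the types above it.
Rate on top 1: 0.047. moths: 0.179 > 0.047 → include.
Rate on top 2: 0.07774. large flies: 0.114 > 0.07774 → include.
Optimal diet: aphids, moths, large flies — 3 of 3 types.

3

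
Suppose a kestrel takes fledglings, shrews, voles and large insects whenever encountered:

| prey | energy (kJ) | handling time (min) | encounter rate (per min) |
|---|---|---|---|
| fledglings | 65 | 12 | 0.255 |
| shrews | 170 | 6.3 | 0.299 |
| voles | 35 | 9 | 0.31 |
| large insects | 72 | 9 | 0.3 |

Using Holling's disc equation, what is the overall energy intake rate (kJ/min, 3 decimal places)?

R = Σλ_iE_i / (1 + Σλ_ih_i)
Numerator: 0.255×65 + 0.299×170 + 0.31×35 + 0.3×72 = 99.85
Denominator: 1 + 0.255×12 + 0.299×6.3 + 0.31×9 + 0.3×9 = 11.43
R = 99.85/11.43 = 8.733 kJ/min

8.733 kJ/min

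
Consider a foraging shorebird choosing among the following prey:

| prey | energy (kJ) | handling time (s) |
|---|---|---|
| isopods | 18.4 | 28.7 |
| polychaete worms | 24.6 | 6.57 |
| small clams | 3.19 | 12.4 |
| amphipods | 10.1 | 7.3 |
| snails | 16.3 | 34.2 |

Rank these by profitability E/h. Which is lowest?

In descending order of E/h:
polychaete worms: 24.6/6.57 = 3.74 kJ/s
amphipods: 10.1/7.3 = 1.38 kJ/s
isopods: 18.4/28.7 = 0.641 kJ/s
snails: 16.3/34.2 = 0.477 kJ/s
small clams: 3.19/12.4 = 0.257 kJ/s

small clams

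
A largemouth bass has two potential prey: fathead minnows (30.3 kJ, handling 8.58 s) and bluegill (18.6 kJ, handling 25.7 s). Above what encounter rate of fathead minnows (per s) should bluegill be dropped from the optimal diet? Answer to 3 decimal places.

0.030 per s

The zero-one rule: include bluegill iff E₂/h₂ > λE₁/(1+λh₁). Equality gives the switch point.
λE₁h₂ = E₂ + λE₂h₁ ⇒ λ = E₂/(E₁h₂ − E₂h₁) = 18.6/(778.7 − 159.6) = 0.03004 per s.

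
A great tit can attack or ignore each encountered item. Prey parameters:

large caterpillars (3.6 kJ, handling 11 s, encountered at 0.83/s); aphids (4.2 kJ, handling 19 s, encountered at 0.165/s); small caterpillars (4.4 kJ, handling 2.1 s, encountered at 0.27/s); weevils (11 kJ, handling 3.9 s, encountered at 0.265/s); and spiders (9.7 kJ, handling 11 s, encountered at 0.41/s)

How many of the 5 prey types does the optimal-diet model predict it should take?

E/h in descending order: weevils 2.82, small caterpillars 2.1, spiders 0.882, large caterpillars 0.327, aphids 0.221 kJ/s. The optimal diet is the largest prefix of this list for which every included type satisfies E_i/h_i > R on the types above it.
Rate on top 1: 1.433. small caterpillars: 2.1 > 1.433 → include.
Rate on top 2: 1.578. spiders: 0.882 < 1.578 → exclude; stop.
Optimal diet: weevils, small caterpillars — 2 of 5 types.

2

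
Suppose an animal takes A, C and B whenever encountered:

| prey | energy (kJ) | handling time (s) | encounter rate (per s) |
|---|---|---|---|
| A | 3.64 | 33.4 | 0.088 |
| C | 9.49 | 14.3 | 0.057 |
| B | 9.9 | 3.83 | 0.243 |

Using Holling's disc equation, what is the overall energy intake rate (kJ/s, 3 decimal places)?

R = Σλ_iE_i / (1 + Σλ_ih_i)
Numerator: 0.088×3.64 + 0.057×9.49 + 0.243×9.9 = 3.267
Denominator: 1 + 0.088×33.4 + 0.057×14.3 + 0.243×3.83 = 5.685
R = 3.267/5.685 = 0.5747 kJ/s

0.575 kJ/s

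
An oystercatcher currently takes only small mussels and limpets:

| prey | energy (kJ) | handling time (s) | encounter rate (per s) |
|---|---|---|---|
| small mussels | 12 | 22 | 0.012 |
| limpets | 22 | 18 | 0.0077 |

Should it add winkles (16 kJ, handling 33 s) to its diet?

On small mussels and limpets alone, R = ΣλE/(1+Σλh) = 0.3134/1.403 = 0.2234 kJ/s.
Profitability of winkles: 16/33 = 0.4848 kJ/s.
0.4848 > 0.2234, so adding winkles raises the average — include it.

Yes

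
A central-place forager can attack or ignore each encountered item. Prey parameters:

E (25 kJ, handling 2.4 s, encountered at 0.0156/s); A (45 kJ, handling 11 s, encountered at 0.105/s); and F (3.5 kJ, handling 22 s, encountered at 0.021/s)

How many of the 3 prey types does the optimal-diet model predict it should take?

2

Profitabilities (E/h, kJ/s): E 10.4, A 4.09, F 0.159. Add prey in this order while the next type's profitability exceeds the intake rate on those already taken.
Rate on top 1: 0.3759. A: 4.09 > 0.3759 → include.
Rate on top 2: 2.333. F: 0.159 < 2.333 → exclude; stop.
Optimal diet: E, A — 2 of 3 types.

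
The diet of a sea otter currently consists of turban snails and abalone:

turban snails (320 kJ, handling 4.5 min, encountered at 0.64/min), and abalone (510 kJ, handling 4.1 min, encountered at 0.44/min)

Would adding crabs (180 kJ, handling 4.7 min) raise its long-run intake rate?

On turban snails and abalone alone, R = ΣλE/(1+Σλh) = 429.2/5.684 = 75.51 kJ/min.
Profitability of crabs: 180/4.7 = 38.3 kJ/min.
38.3 < 75.51, so adding crabs would lower the average — exclude it.

No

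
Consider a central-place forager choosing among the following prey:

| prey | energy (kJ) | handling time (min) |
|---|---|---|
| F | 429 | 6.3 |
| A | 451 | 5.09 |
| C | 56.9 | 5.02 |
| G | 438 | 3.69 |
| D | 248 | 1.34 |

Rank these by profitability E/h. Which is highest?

Profitability E/h (kJ/min): F = 429/6.3 = 68.1, A = 451/5.09 = 88.6, C = 56.9/5.02 = 11.3, G = 438/3.69 = 119, D = 248/1.34 = 185.
Ranked: D > G > A > F > C.

D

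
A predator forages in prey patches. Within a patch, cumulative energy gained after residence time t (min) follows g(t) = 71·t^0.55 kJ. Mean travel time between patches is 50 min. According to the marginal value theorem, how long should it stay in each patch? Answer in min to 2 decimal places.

61.11 min

By the marginal value theorem, leave when the instantaneous gain rate g'(t) equals the habitat-wide average g(t)/(T + t).
g'(t) = 0.55·71·t^-0.45. Setting 0.55·71·t^-0.45 = 71·t^0.55/(50+t) gives 0.55(50+t) = t, so 0.45·t = 0.55×50.
t* = 0.55×50/0.45 = 61.11 min.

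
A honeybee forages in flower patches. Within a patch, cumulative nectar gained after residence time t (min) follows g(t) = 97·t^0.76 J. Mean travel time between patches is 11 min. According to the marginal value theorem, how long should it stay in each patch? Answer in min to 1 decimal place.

34.8 min

Maximise g(t)/(T+t): set derivative to zero → g'(t)(T+t) = g(t).
g'(t) = 0.76·97·t^-0.24. Setting 0.76·97·t^-0.24 = 97·t^0.76/(11+t) gives 0.76(11+t) = t, so 0.24·t = 0.76×11.
t* = 0.76×11/0.24 = 34.83 min.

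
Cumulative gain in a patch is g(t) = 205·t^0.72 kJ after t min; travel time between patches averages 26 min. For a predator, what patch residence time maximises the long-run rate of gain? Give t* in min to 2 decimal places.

66.86 min

Maximise g(t)/(T+t): set derivative to zero → g'(t)(T+t) = g(t).
g'(t) = 0.72·205·t^-0.28. Setting 0.72·205·t^-0.28 = 205·t^0.72/(26+t) gives 0.72(26+t) = t, so 0.28·t = 0.72×26.
t* = 0.72×26/0.28 = 66.86 min.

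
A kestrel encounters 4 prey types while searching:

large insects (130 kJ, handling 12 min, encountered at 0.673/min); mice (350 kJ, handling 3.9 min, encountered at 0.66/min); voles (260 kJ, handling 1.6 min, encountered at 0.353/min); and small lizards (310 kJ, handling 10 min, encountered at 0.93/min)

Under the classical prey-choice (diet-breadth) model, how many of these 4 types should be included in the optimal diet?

2

Profitabilities (E/h, kJ/min): voles 162, mice 89.7, small lizards 31, large insects 10.8. Add prey in this order while the next type's profitability exceeds the intake rate on those already taken.
Rate on top 1: 58.65. mice: 89.7 > 58.65 → include.
Rate on top 2: 77.99. small lizards: 31 < 77.99 → exclude; stop.
Optimal diet: voles, mice — 2 of 4 types.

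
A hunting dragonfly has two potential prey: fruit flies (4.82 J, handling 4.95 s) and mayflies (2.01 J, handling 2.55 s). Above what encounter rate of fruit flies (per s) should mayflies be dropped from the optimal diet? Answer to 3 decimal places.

At the threshold, the rate on fruit flies alone equals the profitability of mayflies: λ·4.82/(1 + λ·4.95) = 2.01/2.55 = 0.7882.
Rearranging, λ(4.82 − 0.7882×4.95) = 0.7882, so λ = 0.7882/0.9182 = 0.8584 per s.

0.858 per s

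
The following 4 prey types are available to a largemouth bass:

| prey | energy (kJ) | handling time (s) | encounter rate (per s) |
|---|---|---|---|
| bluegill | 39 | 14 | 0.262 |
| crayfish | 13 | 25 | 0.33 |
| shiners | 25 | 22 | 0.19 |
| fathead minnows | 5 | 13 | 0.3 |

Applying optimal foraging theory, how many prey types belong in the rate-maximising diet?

1

Profitabilities (E/h, kJ/s): bluegill 2.79, shiners 1.14, crayfish 0.52, fathead minnows 0.385. Add prey in this order while the next type's profitability exceeds the intake rate on those already taken.
Rate on top 1: 2.189. shiners: 1.14 < 2.189 → exclude; stop.
Optimal diet: bluegill — 1 of 4 types.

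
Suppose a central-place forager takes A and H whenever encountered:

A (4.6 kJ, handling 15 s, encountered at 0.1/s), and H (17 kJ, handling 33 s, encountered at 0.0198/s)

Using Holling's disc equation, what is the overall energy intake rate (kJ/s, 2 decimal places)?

0.25 kJ/s

R = Σλ_iE_i / (1 + Σλ_ih_i)
Numerator: 0.1×4.6 + 0.0198×17 = 0.7966
Denominator: 1 + 0.1×15 + 0.0198×33 = 3.153
R = 0.7966/3.153 = 0.2526 kJ/s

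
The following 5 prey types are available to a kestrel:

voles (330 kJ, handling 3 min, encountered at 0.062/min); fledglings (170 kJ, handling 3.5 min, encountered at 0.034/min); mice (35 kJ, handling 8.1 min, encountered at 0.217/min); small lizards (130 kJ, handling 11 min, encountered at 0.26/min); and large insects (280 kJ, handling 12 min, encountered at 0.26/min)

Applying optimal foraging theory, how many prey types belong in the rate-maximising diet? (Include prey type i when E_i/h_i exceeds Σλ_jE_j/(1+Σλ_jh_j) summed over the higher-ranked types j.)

Profitabilities (E/h, kJ/min): voles 110, fledglings 48.6, large insects 23.3, small lizards 11.8, mice 4.32. Add prey in this order while the next type's profitability exceeds the intake rate on those already taken.
Rate on top 1: 17.25. fledglings: 48.6 > 17.25 → include.
Rate on top 2: 20.11. large insects: 23.3 > 20.11 → include.
Rate on top 3: 22.38. small lizards: 11.8 < 22.38 → exclude; stop.
Optimal diet: voles, fledglings, large insects — 3 of 5 types.

3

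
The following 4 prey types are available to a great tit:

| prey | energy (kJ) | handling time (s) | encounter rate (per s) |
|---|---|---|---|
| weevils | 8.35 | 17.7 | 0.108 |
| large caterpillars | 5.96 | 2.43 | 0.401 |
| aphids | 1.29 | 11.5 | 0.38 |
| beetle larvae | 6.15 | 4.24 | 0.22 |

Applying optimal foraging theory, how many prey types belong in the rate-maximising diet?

E/h in descending order: large caterpillars 2.45, beetle larvae 1.45, weevils 0.472, aphids 0.112 kJ/s. The optimal diet is the largest prefix of this list for which every included type satisfies E_i/h_i > R on the types above it.
Rate on top 1: 1.21. beetle larvae: 1.45 > 1.21 → include.
Rate on top 2: 1.287. weevils: 0.472 < 1.287 → exclude; stop.
Optimal diet: large caterpillars, beetle larvae — 2 of 4 types.

2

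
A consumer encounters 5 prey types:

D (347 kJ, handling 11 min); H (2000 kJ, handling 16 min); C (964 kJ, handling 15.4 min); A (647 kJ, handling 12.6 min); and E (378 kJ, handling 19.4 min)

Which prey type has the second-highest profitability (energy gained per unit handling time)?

In descending order of E/h:
H: 2000/16 = 125 kJ/min
C: 964/15.4 = 62.6 kJ/min
A: 647/12.6 = 51.3 kJ/min
D: 347/11 = 31.5 kJ/min
E: 378/19.4 = 19.5 kJ/min

C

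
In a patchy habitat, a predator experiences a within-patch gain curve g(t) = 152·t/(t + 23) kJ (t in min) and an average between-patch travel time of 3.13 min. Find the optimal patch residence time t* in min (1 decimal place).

Maximise g(t)/(T+t): set derivative to zero → g'(t)(T+t) = g(t).
g'(t) = 152·23/(t + 23)². Setting 152·23/(t+23)² = 152t/[(t+23)(3.13+t)] gives 23(3.13+t) = t(t+23), so t² = 23×3.13 = 71.99.
t* = √71.99 = 8.485 min.

8.5 min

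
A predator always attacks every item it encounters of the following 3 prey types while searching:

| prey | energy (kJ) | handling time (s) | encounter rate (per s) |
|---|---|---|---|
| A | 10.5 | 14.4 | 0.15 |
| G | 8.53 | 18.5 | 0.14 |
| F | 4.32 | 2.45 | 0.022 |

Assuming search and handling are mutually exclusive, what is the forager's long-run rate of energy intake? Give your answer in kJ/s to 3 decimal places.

0.494 kJ/s

Energy encountered per unit search time: 0.15×10.5 + 0.14×8.53 + 0.022×4.32 = 2.864 kJ/s.
Handling time per unit search time: 0.15×14.4 + 0.14×18.5 + 0.022×2.45 = 4.804.
Rate = 2.864/(1 + 4.804) = 0.4935 kJ/s.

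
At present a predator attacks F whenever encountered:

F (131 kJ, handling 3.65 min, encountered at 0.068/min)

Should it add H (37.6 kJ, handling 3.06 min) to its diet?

Yes

On F alone, R = ΣλE/(1+Σλh) = 8.908/1.248 = 7.137 kJ/min.
H: E/h = 37.6/3.06 = 12.29 kJ/min.
Since 12.29 > R, including H increases the long-run rate.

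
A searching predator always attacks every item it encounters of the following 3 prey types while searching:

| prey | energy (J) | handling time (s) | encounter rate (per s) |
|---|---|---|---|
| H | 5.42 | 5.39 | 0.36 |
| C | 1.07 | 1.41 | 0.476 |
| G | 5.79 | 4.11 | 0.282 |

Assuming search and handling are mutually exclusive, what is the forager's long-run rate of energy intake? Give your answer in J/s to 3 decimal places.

0.858 J/s

R = Σλ_iE_i / (1 + Σλ_ih_i)
Numerator: 0.36×5.42 + 0.476×1.07 + 0.282×5.79 = 4.093
Denominator: 1 + 0.36×5.39 + 0.476×1.41 + 0.282×4.11 = 4.771
R = 4.093/4.771 = 0.858 J/s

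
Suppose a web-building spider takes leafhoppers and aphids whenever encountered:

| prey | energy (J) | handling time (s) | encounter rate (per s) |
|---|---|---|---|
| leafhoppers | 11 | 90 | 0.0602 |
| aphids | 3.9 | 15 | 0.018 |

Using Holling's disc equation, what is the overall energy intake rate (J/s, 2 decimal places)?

R = Σλ_iE_i / (1 + Σλ_ih_i)
Numerator: 0.0602×11 + 0.018×3.9 = 0.7324
Denominator: 1 + 0.0602×90 + 0.018×15 = 6.688
R = 0.7324/6.688 = 0.1095 J/s

0.11 J/s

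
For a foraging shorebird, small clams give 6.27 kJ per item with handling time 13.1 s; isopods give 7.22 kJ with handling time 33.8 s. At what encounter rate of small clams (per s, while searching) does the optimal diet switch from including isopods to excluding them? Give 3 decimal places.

0.062 per s

The zero-one rule: include isopods iff E₂/h₂ > λE₁/(1+λh₁). Equality gives the switch point.
λE₁h₂ = E₂ + λE₂h₁ ⇒ λ = E₂/(E₁h₂ − E₂h₁) = 7.22/(211.9 − 94.58) = 0.06153 per s.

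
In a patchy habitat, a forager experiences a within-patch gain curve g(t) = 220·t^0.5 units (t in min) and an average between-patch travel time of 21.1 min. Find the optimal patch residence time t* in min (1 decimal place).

Maximise g(t)/(T+t): set derivative to zero → g'(t)(T+t) = g(t).
g'(t) = 0.5·220·t^-0.5. Setting 0.5·220·t^-0.5 = 220·t^0.5/(21.1+t) gives 0.5(21.1+t) = t, so 0.50·t = 0.5×21.1.
t* = 0.5×21.1/0.50 = 21.1 min.

21.1 min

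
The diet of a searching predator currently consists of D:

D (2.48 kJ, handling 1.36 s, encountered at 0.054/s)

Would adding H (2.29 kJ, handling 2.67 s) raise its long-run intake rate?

Yes

Current rate: (0.054×2.48)/(1 + 0.054×1.36) = 0.1248 kJ/s.
Profitability of H: 2.29/2.67 = 0.8577 kJ/s.
Since 0.8577 > R, including H increases the long-run rate.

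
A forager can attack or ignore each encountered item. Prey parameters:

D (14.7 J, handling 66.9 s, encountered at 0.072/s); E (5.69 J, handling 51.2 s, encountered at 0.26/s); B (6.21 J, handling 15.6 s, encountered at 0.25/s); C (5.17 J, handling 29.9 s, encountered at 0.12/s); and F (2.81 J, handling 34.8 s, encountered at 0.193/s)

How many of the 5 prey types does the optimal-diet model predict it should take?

1

Profitabilities (E/h, J/s): B 0.398, D 0.22, C 0.173, E 0.111, F 0.0807. Add prey in this order while the next type's profitability exceeds the intake rate on those already taken.
Rate on top 1: 0.3168. D: 0.22 < 0.3168 → exclude; stop.
Optimal diet: B — 1 of 5 types.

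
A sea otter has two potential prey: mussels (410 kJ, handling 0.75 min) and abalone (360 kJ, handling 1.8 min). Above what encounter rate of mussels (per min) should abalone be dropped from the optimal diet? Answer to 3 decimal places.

Drop abalone once their profitability E₂/h₂ falls below the rate achievable on mussels alone: E₂/h₂ = λE₁/(1 + λh₁).
Solve for λ: λE₁h₂ = E₂(1 + λh₁) → λ(E₁h₂ − E₂h₁) = E₂ → λ = E₂/(E₁h₂ − E₂h₁).
λ = 360/(410×1.8 − 360×0.75) = 360/468 = 0.7692 per min.

0.769 per min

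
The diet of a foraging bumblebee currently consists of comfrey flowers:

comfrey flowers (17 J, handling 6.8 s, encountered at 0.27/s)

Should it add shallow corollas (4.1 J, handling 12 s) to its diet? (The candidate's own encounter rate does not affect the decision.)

On comfrey flowers alone, R = ΣλE/(1+Σλh) = 4.59/2.836 = 1.618 J/s.
shallow corollas: E/h = 4.1/12 = 0.3417 J/s.
0.3417 < 1.618, so adding shallow corollas would lower the average — exclude it.

No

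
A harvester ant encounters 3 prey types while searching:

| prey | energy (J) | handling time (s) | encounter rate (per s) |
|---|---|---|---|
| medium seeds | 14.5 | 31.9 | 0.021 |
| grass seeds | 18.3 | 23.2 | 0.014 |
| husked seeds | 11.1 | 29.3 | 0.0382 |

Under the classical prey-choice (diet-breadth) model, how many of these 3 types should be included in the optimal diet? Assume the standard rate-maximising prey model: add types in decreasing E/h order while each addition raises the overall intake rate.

3

E/h in descending order: grass seeds 0.789, medium seeds 0.455, husked seeds 0.379 J/s. The optimal diet is the largest prefix of this list for which every included type satisfies E_i/h_i > R on the types above it.
Rate on top 1: 0.1934. medium seeds: 0.455 > 0.1934 → include.
Rate on top 2: 0.2811. husked seeds: 0.379 > 0.2811 → include.
Optimal diet: grass seeds, medium seeds, husked seeds — 3 of 3 types.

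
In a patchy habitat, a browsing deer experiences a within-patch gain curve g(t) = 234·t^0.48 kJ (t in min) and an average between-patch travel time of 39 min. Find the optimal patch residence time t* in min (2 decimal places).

36.00 min

Maximise g(t)/(T+t): set derivative to zero → g'(t)(T+t) = g(t).
g'(t) = 0.48·234·t^-0.52. Setting 0.48·234·t^-0.52 = 234·t^0.48/(39+t) gives 0.48(39+t) = t, so 0.52·t = 0.48×39.
t* = 0.48×39/0.52 = 36 min.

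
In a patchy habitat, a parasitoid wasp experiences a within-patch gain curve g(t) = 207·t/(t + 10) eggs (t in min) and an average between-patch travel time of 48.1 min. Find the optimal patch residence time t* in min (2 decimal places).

Maximise g(t)/(T+t): set derivative to zero → g'(t)(T+t) = g(t).
g'(t) = 207·10/(t + 10)². Setting 207·10/(t+10)² = 207t/[(t+10)(48.1+t)] gives 10(48.1+t) = t(t+10), so t² = 10×48.1 = 481.
t* = √481 = 21.93 min.

21.93 min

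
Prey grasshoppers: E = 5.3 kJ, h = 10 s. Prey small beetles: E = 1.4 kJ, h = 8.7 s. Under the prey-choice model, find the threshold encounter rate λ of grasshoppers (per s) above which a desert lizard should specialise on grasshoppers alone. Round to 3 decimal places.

0.044 per s

At the threshold, the rate on grasshoppers alone equals the profitability of small beetles: λ·5.3/(1 + λ·10) = 1.4/8.7 = 0.1609.
Rearranging, λ(5.3 − 0.1609×10) = 0.1609, so λ = 0.1609/3.691 = 0.0436 per s.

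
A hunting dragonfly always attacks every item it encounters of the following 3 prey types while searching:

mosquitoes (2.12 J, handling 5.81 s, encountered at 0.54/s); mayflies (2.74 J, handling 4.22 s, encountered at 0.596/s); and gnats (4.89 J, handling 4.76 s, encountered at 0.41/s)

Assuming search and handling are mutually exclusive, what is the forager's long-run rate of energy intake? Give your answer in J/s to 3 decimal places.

0.556 J/s

Energy encountered per unit search time: 0.54×2.12 + 0.596×2.74 + 0.41×4.89 = 4.783 J/s.
Handling time per unit search time: 0.54×5.81 + 0.596×4.22 + 0.41×4.76 = 7.604.
Rate = 4.783/(1 + 7.604) = 0.5559 J/s.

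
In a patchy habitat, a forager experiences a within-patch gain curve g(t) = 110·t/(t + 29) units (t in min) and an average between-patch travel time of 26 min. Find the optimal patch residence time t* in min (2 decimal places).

27.46 min

Optimal t* satisfies g'(t*) = g(t*)/(T + t*).
g'(t) = 110·29/(t + 29)². Setting 110·29/(t+29)² = 110t/[(t+29)(26+t)] gives 29(26+t) = t(t+29), so t² = 29×26 = 754.
t* = √754 = 27.46 min.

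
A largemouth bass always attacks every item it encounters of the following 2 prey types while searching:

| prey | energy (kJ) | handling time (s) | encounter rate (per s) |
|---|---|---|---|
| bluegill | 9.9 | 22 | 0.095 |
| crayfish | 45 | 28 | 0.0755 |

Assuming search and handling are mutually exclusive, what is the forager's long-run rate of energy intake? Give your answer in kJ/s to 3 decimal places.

R = (0.095×9.9 + 0.0755×45) / (1 + 0.095×22 + 0.0755×28) = 4.338/5.204 = 0.8336 kJ/s.

0.834 kJ/s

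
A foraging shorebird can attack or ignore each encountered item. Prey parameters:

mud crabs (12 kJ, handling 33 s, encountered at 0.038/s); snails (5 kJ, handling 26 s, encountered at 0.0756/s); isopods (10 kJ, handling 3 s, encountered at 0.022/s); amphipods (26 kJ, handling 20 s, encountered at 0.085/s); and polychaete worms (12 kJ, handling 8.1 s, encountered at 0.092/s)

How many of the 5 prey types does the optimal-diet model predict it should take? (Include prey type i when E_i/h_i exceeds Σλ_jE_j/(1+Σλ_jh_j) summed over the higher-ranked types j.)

Rank by E/h (kJ/s): isopods 3.33, polychaete worms 1.48, amphipods 1.3, mud crabs 0.364, snails 0.192. Include each in turn until the next type's E/h falls below the running intake rate.
Rate on top 1: 0.2064. polychaete worms: 1.48 > 0.2064 → include.
Rate on top 2: 0.731. amphipods: 1.3 > 0.731 → include.
Rate on top 3: 1.006. mud crabs: 0.364 < 1.006 → exclude; stop.
Optimal diet: isopods, polychaete worms, amphipods — 3 of 5 types.

3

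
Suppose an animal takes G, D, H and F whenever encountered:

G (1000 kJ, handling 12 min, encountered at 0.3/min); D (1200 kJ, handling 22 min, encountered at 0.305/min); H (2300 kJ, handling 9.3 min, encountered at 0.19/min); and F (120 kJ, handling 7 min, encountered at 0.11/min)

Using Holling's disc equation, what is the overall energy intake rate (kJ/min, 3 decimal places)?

80.610 kJ/min

R = (0.3×1000 + 0.305×1200 + 0.19×2300 + 0.11×120) / (1 + 0.3×12 + 0.305×22 + 0.19×9.3 + 0.11×7) = 1116/13.85 = 80.61 kJ/min.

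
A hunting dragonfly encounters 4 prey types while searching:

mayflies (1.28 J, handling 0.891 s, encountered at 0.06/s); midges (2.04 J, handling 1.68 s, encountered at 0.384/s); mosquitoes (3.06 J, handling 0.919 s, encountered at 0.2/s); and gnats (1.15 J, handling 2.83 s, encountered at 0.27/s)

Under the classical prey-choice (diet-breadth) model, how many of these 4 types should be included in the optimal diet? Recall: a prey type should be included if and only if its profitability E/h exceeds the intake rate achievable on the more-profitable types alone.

3

E/h in descending order: mosquitoes 3.33, mayflies 1.44, midges 1.21, gnats 0.406 J/s. The optimal diet is the largest prefix of this list for which every included type satisfies E_i/h_i > R on the types above it.
Rate on top 1: 0.517. mayflies: 1.44 > 0.517 → include.
Rate on top 2: 0.5567. midges: 1.21 > 0.5567 → include.
Rate on top 3: 0.7821. gnats: 0.406 < 0.7821 → exclude; stop.
Optimal diet: mosquitoes, mayflies, midges — 3 of 4 types.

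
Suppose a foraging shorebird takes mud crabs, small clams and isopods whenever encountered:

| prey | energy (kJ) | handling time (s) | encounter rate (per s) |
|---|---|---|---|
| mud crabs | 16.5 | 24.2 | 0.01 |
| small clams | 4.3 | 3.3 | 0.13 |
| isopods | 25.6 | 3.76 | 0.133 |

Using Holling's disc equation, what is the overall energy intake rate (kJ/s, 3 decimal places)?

1.902 kJ/s

R = (0.01×16.5 + 0.13×4.3 + 0.133×25.6) / (1 + 0.01×24.2 + 0.13×3.3 + 0.133×3.76) = 4.129/2.171 = 1.902 kJ/s.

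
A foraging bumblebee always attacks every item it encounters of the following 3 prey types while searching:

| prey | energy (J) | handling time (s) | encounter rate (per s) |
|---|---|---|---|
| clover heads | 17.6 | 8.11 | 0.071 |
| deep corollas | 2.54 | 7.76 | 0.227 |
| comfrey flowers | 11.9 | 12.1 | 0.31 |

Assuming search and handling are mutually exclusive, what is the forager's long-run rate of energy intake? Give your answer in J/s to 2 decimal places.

0.78 J/s

R = (0.071×17.6 + 0.227×2.54 + 0.31×11.9) / (1 + 0.071×8.11 + 0.227×7.76 + 0.31×12.1) = 5.515/7.088 = 0.7781 J/s.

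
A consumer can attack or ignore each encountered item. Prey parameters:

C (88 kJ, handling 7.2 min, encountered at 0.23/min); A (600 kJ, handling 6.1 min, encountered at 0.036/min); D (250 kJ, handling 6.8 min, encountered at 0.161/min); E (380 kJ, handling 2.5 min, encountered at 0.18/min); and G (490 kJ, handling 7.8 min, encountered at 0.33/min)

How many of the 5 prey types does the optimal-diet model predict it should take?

Rank by E/h (kJ/min): E 152, A 98.4, G 62.8, D 36.8, C 12.2. Include each in turn until the next type's E/h falls below the running intake rate.
Rate on top 1: 47.17. A: 98.4 > 47.17 → include.
Rate on top 2: 53.91. G: 62.8 > 53.91 → include.
Rate on top 3: 59.31. D: 36.8 < 59.31 → exclude; stop.
Optimal diet: E, A, G — 3 of 5 types.

3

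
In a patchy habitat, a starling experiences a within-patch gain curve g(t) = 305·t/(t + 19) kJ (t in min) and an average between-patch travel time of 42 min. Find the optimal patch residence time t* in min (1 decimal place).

Optimal t* satisfies g'(t*) = g(t*)/(T + t*).
g'(t) = 305·19/(t + 19)². Setting 305·19/(t+19)² = 305t/[(t+19)(42+t)] gives 19(42+t) = t(t+19), so t² = 19×42 = 798.
t* = √798 = 28.25 min.

28.2 min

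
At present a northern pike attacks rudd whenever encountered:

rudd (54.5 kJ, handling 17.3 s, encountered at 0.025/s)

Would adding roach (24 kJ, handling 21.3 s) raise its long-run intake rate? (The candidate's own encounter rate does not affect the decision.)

On rudd alone, R = ΣλE/(1+Σλh) = 1.363/1.433 = 0.9511 kJ/s.
Profitability of roach: 24/21.3 = 1.127 kJ/s.
Since 1.127 > R, including roach increases the long-run rate.

Yes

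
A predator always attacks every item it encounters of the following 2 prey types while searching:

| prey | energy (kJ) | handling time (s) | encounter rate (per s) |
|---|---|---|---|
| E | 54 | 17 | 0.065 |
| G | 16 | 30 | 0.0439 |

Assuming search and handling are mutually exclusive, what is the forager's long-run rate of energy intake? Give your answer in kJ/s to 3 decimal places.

R = Σλ_iE_i / (1 + Σλ_ih_i)
Numerator: 0.065×54 + 0.0439×16 = 4.212
Denominator: 1 + 0.065×17 + 0.0439×30 = 3.422
R = 4.212/3.422 = 1.231 kJ/s

1.231 kJ/s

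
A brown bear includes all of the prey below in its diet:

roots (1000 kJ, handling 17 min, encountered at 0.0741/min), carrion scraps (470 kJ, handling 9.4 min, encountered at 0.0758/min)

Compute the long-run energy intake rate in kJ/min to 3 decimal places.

36.917 kJ/min

Energy encountered per unit search time: 0.0741×1000 + 0.0758×470 = 109.7 kJ/min.
Handling time per unit search time: 0.0741×17 + 0.0758×9.4 = 1.972.
Rate = 109.7/(1 + 1.972) = 36.92 kJ/min.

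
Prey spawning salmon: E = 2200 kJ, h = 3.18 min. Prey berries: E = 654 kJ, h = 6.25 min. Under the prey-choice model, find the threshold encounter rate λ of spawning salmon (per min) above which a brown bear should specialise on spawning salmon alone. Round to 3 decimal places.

Drop berries once their profitability E₂/h₂ falls below the rate achievable on spawning salmon alone: E₂/h₂ = λE₁/(1 + λh₁).
Solve for λ: λE₁h₂ = E₂(1 + λh₁) → λ(E₁h₂ − E₂h₁) = E₂ → λ = E₂/(E₁h₂ − E₂h₁).
λ = 654/(2200×6.25 − 654×3.18) = 654/1.167e+04 = 0.05604 per min.

0.056 per min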